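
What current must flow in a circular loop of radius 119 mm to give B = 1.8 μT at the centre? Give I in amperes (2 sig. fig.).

At the centre of a circular loop B = μ₀I/(2R), so I = 2RB/μ₀.
With R = 0.119 m, I = 2 × 0.119 × 1.80×10⁻⁶ / (4π×10⁻⁷) = 0.341 A.

I ≈ 0.34 A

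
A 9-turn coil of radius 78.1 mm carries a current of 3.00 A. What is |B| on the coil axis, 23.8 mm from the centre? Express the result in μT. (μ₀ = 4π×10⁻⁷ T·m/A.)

For an N-turn flat coil, B = Nμ₀IR²/[2(R²+z²)^(3/2)] with R = 0.0781 m, z = 0.0238 m.
B = 9 × 2.11×10⁻⁵ T = 1.90×10⁻⁴ T.

B ≈ 190 μT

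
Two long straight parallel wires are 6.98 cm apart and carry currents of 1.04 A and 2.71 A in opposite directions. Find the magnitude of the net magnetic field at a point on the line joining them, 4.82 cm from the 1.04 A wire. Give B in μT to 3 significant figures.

B ≈ 29.4 μT

Each long wire gives B = μ₀I/(2πd). Distances are d₁ = 0.0482 m and d₂ = 0.0216 m.
B₁ = 4.32×10⁻⁶ T, B₂ = 2.51×10⁻⁵ T.
Between antiparallel currents both contributions point the same way, so they add. B = B₁ + B₂ = 4.32×10⁻⁶ + 2.51×10⁻⁵ = 2.94×10⁻⁵ T.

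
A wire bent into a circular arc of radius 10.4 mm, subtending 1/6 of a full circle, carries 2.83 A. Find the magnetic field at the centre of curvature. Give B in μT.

The Biot–Savart field of a circular arc at its centre is B = μ₀Iφ/(4πR), with φ = 1.047 rad.
B = (4π×10⁻⁷ × 2.83 × 1.047) / (4π × 0.0104) = 2.85×10⁻⁵ T.

B ≈ 28.5 μT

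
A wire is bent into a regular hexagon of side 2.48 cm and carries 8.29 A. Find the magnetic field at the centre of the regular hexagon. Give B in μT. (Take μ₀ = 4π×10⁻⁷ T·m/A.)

B ≈ 232 μT

Each side is a finite straight segment at perpendicular distance d = a/(2 tan(π/6)) = 0.02148 m from the centre, with end-angles ±π/6.
One side contributes B₁ = (μ₀I/4πd)·2 sin(π/6) = 3.86×10⁻⁵ T.
All 6 sides add in the same direction: B = 6 × 3.86×10⁻⁵ = 2.32×10⁻⁴ T.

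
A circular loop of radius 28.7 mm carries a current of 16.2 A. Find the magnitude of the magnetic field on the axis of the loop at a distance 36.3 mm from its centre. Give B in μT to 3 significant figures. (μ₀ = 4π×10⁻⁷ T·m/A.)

B ≈ 84.6 μT

On the axis of a circular loop, B = μ₀IR² / [2(R²+z²)^(3/2)].
R² + z² = (0.0287)² + (0.0363)² = 0.002141 m², and (R²+z²)^(3/2) = 9.91×10⁻⁵ m³.
B = (4π×10⁻⁷ × 16.2 × 0.0008237) / (2 × 9.91×10⁻⁵) = 8.46×10⁻⁵ T.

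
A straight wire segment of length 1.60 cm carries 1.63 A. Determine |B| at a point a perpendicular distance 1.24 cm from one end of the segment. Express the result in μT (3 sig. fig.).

For a finite straight segment, B = (μ₀I/4πd)(sinθ₁ + sinθ₂), where θ₁, θ₂ are the angles from the perpendicular to each end.
The perpendicular foot is at one end, so the two end-offsets along the wire are 0 and L = 0.016 m.
sinθ₁ = 0/√(0²+0.0124²) = 0.0000; sinθ₂ = 0.016/√(0.016²+0.0124²) = 0.7904.
B = (4π×10⁻⁷ × 1.63) / (4π × 0.0124) × (0.0000 + 0.7904) = 1.04×10⁻⁵ T.

B ≈ 10.4 μT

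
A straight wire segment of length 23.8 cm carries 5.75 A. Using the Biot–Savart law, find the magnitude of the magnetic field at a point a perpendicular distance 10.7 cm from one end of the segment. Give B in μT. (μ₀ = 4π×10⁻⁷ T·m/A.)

For a finite straight segment, B = (μ₀I/4πd)(sinθ₁ + sinθ₂), where θ₁, θ₂ are the angles from the perpendicular to each end.
The perpendicular foot is at one end, so the two end-offsets along the wire are 0 and L = 0.238 m.
sinθ₁ = 0/√(0²+0.107²) = 0.0000; sinθ₂ = 0.238/√(0.238²+0.107²) = 0.9121.
B = (4π×10⁻⁷ × 5.75) / (4π × 0.107) × (0.0000 + 0.9121) = 4.90×10⁻⁶ T.

B ≈ 4.90 μT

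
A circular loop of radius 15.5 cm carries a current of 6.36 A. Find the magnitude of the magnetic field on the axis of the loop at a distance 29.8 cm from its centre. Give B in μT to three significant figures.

On the axis of a circular loop, B = μ₀IR² / [2(R²+z²)^(3/2)].
R² + z² = (0.155)² + (0.298)² = 0.1128 m², and (R²+z²)^(3/2) = 3.79×10⁻² m³.
B = (4π×10⁻⁷ × 6.36 × 0.02403) / (2 × 3.79×10⁻²) = 2.53×10⁻⁶ T.

B ≈ 2.53 μT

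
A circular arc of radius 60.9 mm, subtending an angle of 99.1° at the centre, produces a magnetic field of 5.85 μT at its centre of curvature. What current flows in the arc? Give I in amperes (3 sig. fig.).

For a circular arc, B = μ₀Iφ/(4πR) with φ in radians; here φ = 1.73 rad.
So I = 4πRB/(μ₀φ) = 4π × 0.0609 × 5.85×10⁻⁶ / (4π×10⁻⁷ × 1.73) = 2.06 A.

I ≈ 2.06 A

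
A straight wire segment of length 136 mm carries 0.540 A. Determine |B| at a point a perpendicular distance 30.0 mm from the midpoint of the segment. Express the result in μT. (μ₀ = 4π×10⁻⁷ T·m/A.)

For a finite straight segment, B = (μ₀I/4πd)(sinθ₁ + sinθ₂), where θ₁, θ₂ are the angles from the perpendicular to each end.
The perpendicular from the point meets the wire at its midpoint, so each end is L/2 = 0.068 m away along the wire.
sinθ₁ = 0.068/√(0.068²+0.03²) = 0.9149; sinθ₂ = 0.068/√(0.068²+0.03²) = 0.9149.
B = (4π×10⁻⁷ × 0.540) / (4π × 0.03) × (0.9149 + 0.9149) = 3.29×10⁻⁶ T.

B ≈ 3.29 μT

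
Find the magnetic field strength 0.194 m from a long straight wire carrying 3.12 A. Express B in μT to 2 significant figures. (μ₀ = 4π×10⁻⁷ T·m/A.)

B ≈ 3.2 μT

For an infinitely long straight wire, B = μ₀I/(2πd).
B = (4π×10⁻⁷ × 3.12) / (2π × 0.194) = 3.22×10⁻⁶ T.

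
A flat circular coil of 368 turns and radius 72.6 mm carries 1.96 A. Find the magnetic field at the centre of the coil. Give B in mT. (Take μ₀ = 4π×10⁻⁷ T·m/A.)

B ≈ 6.24 mT

For an N-turn flat coil, B = Nμ₀I/(2R) with R = 0.0726 m.
B = 368 × 1.70×10⁻⁵ T = 6.24×10⁻³ T.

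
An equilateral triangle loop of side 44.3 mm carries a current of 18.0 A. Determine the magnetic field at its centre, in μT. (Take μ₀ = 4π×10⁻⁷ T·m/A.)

B ≈ 731 μT

Each side is a finite straight segment at perpendicular distance d = a/(2 tan(π/3)) = 0.01279 m from the centre, with end-angles ±π/3.
One side contributes B₁ = (μ₀I/4πd)·2 sin(π/3) = 2.44×10⁻⁴ T.
All 3 sides add in the same direction: B = 3 × 2.44×10⁻⁴ = 7.31×10⁻⁴ T.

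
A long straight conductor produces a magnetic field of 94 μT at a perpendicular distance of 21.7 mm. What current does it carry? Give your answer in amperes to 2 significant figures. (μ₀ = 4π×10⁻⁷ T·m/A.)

I ≈ 10 A

For a long straight wire B = μ₀I/(2πd), so I = 2πdB/μ₀.
I = 2π × 0.0217 × 9.40×10⁻⁵ / (4π×10⁻⁷) = 10.2 A.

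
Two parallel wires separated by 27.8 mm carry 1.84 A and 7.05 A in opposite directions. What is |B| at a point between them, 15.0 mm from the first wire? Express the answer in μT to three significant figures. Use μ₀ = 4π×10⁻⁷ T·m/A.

B ≈ 135 μT

Each long wire gives B = μ₀I/(2πd). Distances are d₁ = 0.015 m and d₂ = 0.0128 m.
B₁ = 2.45×10⁻⁵ T, B₂ = 1.10×10⁻⁴ T.
Between antiparallel currents both contributions point the same way, so they add. B = B₁ + B₂ = 2.45×10⁻⁵ + 1.10×10⁻⁴ = 1.35×10⁻⁴ T.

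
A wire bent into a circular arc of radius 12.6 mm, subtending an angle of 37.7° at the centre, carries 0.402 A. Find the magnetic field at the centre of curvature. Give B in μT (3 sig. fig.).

B ≈ 2.10 μT

The Biot–Savart field of a circular arc at its centre is B = μ₀Iφ/(4πR), with φ = 0.658 rad.
B = (4π×10⁻⁷ × 0.402 × 0.658) / (4π × 0.0126) = 2.10×10⁻⁶ T.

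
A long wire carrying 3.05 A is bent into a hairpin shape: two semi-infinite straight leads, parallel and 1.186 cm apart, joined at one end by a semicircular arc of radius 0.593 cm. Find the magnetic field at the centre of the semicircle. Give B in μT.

The semicircular arc contributes B_arc = μ₀I·π/(4πR) = μ₀I/(4R) = 1.62×10⁻⁴ T.
Each semi-infinite lead is at perpendicular distance R = 0.00593 m from the centre, with the perpendicular foot at its near end, so it contributes μ₀I/(4πR); both point the same way, together 1.03×10⁻⁴ T.
Arc and leads all point the same direction: B = 1.62×10⁻⁴ + 1.03×10⁻⁴ = 2.64×10⁻⁴ T.

B ≈ 264 μT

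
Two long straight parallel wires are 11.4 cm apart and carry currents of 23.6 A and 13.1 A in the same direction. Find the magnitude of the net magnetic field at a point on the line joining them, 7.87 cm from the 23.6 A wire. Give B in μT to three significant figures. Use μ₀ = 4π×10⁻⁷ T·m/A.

B ≈ 14.2 μT

Each long wire gives B = μ₀I/(2πd). Distances are d₁ = 0.0787 m and d₂ = 0.0353 m.
B₁ = 6.00×10⁻⁵ T, B₂ = 7.42×10⁻⁵ T.
Between parallel currents the two contributions point in opposite directions, so they subtract. B = |B₁ − B₂| = |6.00×10⁻⁵ − 7.42×10⁻⁵| = 1.42×10⁻⁵ T.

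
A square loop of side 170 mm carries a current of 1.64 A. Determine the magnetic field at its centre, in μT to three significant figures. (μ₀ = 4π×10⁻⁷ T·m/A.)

B ≈ 10.9 μT

Each side is a finite straight segment at perpendicular distance d = a/(2 tan(π/4)) = 0.085 m from the centre, with end-angles ±π/4.
One side contributes B₁ = (μ₀I/4πd)·2 sin(π/4) = 2.73×10⁻⁶ T.
All 4 sides add in the same direction: B = 4 × 2.73×10⁻⁶ = 1.09×10⁻⁵ T.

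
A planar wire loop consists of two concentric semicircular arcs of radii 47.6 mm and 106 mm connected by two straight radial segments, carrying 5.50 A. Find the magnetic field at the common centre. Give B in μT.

B ≈ 20.0 μT

The radial connectors point toward the centre, so dl × r̂ = 0 and they contribute nothing.
Each semicircle gives μ₀I/(4R): inner arc 3.63×10⁻⁵ T, outer arc 1.63×10⁻⁵ T.
The two arcs carry current in opposite angular senses, so their fields oppose: B = |3.63×10⁻⁵ − 1.63×10⁻⁵| = 2.00×10⁻⁵ T.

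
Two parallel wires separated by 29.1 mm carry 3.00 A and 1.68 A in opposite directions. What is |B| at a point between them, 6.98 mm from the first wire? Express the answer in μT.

B ≈ 101 μT

Each long wire gives B = μ₀I/(2πd). Distances are d₁ = 0.00698 m and d₂ = 0.02212 m.
B₁ = 8.60×10⁻⁵ T, B₂ = 1.52×10⁻⁵ T.
Between antiparallel currents both contributions point the same way, so they add. B = B₁ + B₂ = 8.60×10⁻⁵ + 1.52×10⁻⁵ = 1.01×10⁻⁴ T.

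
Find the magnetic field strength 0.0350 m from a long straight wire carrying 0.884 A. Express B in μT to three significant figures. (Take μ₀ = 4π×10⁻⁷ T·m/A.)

B ≈ 5.05 μT

For an infinitely long straight wire, B = μ₀I/(2πd).
B = (4π×10⁻⁷ × 0.884) / (2π × 0.035) = 5.05×10⁻⁶ T.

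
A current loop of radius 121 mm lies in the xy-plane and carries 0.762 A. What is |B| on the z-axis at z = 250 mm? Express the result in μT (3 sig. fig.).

B ≈ 0.327 μT

On the axis of a circular loop, B = μ₀IR² / [2(R²+z²)^(3/2)].
R² + z² = (0.121)² + (0.25)² = 0.07714 m², and (R²+z²)^(3/2) = 2.14×10⁻² m³.
B = (4π×10⁻⁷ × 0.762 × 0.01464) / (2 × 2.14×10⁻²) = 3.27×10⁻⁷ T.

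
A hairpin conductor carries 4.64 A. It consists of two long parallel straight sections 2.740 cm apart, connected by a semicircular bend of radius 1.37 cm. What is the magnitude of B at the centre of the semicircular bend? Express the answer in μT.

B ≈ 174 μT

The semicircular arc contributes B_arc = μ₀I·π/(4πR) = μ₀I/(4R) = 1.06×10⁻⁴ T.
Each semi-infinite lead is at perpendicular distance R = 0.0137 m from the centre, with the perpendicular foot at its near end, so it contributes μ₀I/(4πR); both point the same way, together 6.77×10⁻⁵ T.
Arc and leads all point the same direction: B = 1.06×10⁻⁴ + 6.77×10⁻⁵ = 1.74×10⁻⁴ T.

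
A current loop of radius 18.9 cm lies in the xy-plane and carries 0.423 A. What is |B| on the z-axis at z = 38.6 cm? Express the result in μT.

On the axis of a circular loop, B = μ₀IR² / [2(R²+z²)^(3/2)].
R² + z² = (0.189)² + (0.386)² = 0.1847 m², and (R²+z²)^(3/2) = 7.94×10⁻² m³.
B = (4π×10⁻⁷ × 0.423 × 0.03572) / (2 × 7.94×10⁻²) = 1.20×10⁻⁷ T.

B ≈ 0.120 μT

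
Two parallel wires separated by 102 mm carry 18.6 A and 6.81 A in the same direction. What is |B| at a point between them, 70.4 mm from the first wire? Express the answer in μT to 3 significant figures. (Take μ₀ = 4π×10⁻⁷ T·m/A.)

B ≈ 9.74 μT

Each long wire gives B = μ₀I/(2πd). Distances are d₁ = 0.0704 m and d₂ = 0.0316 m.
B₁ = 5.28×10⁻⁵ T, B₂ = 4.31×10⁻⁵ T.
Between parallel currents the two contributions point in opposite directions, so they subtract. B = |B₁ − B₂| = |5.28×10⁻⁵ − 4.31×10⁻⁵| = 9.74×10⁻⁶ T.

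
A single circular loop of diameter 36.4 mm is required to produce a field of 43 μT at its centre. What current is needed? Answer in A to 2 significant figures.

I ≈ 1.2 A

At the centre of a circular loop B = μ₀I/(2R), so I = 2RB/μ₀.
With R = 0.0182 m, I = 2 × 0.0182 × 4.30×10⁻⁵ / (4π×10⁻⁷) = 1.25 A.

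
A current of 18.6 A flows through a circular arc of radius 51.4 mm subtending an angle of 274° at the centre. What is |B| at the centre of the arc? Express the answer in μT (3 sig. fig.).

B ≈ 173 μT

The Biot–Savart field of a circular arc at its centre is B = μ₀Iφ/(4πR), with φ = 4.782 rad.
B = (4π×10⁻⁷ × 18.6 × 4.782) / (4π × 0.0514) = 1.73×10⁻⁴ T.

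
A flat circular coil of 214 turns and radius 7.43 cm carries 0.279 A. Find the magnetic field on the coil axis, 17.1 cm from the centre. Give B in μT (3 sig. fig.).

B ≈ 32.0 μT

For an N-turn flat coil, B = Nμ₀IR²/[2(R²+z²)^(3/2)] with R = 0.0743 m, z = 0.171 m.
B = 214 × 1.49×10⁻⁷ T = 3.20×10⁻⁵ T.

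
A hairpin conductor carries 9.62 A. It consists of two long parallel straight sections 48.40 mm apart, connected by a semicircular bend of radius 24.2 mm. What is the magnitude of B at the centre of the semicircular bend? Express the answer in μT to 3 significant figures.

B ≈ 204 μT

The semicircular arc contributes B_arc = μ₀I·π/(4πR) = μ₀I/(4R) = 1.25×10⁻⁴ T.
Each semi-infinite lead is at perpendicular distance R = 0.0242 m from the centre, with the perpendicular foot at its near end, so it contributes μ₀I/(4πR); both point the same way, together 7.95×10⁻⁵ T.
Arc and leads all point the same direction: B = 1.25×10⁻⁴ + 7.95×10⁻⁵ = 2.04×10⁻⁴ T.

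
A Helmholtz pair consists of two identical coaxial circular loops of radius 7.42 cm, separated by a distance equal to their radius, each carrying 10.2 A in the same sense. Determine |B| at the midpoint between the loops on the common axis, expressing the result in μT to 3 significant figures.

Each loop contributes B = μ₀IR²/[2(R²+z²)^(3/2)] on the axis, with z measured from that loop.
Loop 1 (z = 0.0371 m): B₁ = 6.18×10⁻⁵ T. Loop 2 (z = 0.0371 m): B₂ = 6.18×10⁻⁵ T.
The fields add: B = B₁ + B₂ = 1.24×10⁻⁴ T.

B ≈ 124 μT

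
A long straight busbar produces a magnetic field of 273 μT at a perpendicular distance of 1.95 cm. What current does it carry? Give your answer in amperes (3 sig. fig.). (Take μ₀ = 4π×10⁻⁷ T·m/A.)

For a long straight wire B = μ₀I/(2πd), so I = 2πdB/μ₀.
I = 2π × 0.0195 × 2.73×10⁻⁴ / (4π×10⁻⁷) = 26.6 A.

I ≈ 26.6 A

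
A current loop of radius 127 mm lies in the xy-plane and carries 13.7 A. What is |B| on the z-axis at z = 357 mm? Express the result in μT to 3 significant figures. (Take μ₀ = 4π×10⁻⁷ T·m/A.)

On the axis of a circular loop, B = μ₀IR² / [2(R²+z²)^(3/2)].
R² + z² = (0.127)² + (0.357)² = 0.1436 m², and (R²+z²)^(3/2) = 5.44×10⁻² m³.
B = (4π×10⁻⁷ × 13.7 × 0.01613) / (2 × 5.44×10⁻²) = 2.55×10⁻⁶ T.

B ≈ 2.55 μT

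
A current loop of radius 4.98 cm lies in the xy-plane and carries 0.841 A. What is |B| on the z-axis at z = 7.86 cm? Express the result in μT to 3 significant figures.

On the axis of a circular loop, B = μ₀IR² / [2(R²+z²)^(3/2)].
R² + z² = (0.0498)² + (0.0786)² = 0.008658 m², and (R²+z²)^(3/2) = 8.06×10⁻⁴ m³.
B = (4π×10⁻⁷ × 0.841 × 0.00248) / (2 × 8.06×10⁻⁴) = 1.63×10⁻⁶ T.

B ≈ 1.63 μT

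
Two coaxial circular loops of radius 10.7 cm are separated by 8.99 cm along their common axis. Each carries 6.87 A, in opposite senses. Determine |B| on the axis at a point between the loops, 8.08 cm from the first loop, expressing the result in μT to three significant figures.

Each loop contributes B = μ₀IR²/[2(R²+z²)^(3/2)] on the axis, with z measured from that loop.
Loop 1 (z = 0.0808 m): B₁ = 2.05×10⁻⁵ T. Loop 2 (z = 0.0091 m): B₂ = 3.99×10⁻⁵ T.
The fields oppose: B = |B₁ − B₂| = 1.94×10⁻⁵ T.

B ≈ 19.4 μT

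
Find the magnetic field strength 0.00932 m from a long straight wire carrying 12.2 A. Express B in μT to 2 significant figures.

B ≈ 260 μT

For an infinitely long straight wire, B = μ₀I/(2πd).
B = (4π×10⁻⁷ × 12.2) / (2π × 0.00932) = 2.62×10⁻⁴ T.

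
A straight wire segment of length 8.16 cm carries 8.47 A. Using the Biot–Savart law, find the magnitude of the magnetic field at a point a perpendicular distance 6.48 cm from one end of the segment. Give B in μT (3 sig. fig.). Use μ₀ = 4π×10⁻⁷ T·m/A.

For a finite straight segment, B = (μ₀I/4πd)(sinθ₁ + sinθ₂), where θ₁, θ₂ are the angles from the perpendicular to each end.
The perpendicular foot is at one end, so the two end-offsets along the wire are 0 and L = 0.0816 m.
sinθ₁ = 0/√(0²+0.0648²) = 0.0000; sinθ₂ = 0.0816/√(0.0816²+0.0648²) = 0.7831.
B = (4π×10⁻⁷ × 8.47) / (4π × 0.0648) × (0.0000 + 0.7831) = 1.02×10⁻⁵ T.

B ≈ 10.2 μT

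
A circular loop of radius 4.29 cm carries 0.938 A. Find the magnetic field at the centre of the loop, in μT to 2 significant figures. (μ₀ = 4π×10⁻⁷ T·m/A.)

B ≈ 14 μT

At the centre of a circular loop the Biot–Savart law gives B = μ₀I/(2R).
B = (4π×10⁻⁷ × 0.938) / (2 × 0.0429) = 1.37×10⁻⁵ T.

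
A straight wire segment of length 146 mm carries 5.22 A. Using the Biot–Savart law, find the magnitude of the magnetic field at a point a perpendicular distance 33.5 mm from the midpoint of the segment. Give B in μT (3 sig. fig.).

B ≈ 28.3 μT

For a finite straight segment, B = (μ₀I/4πd)(sinθ₁ + sinθ₂), where θ₁, θ₂ are the angles from the perpendicular to each end.
The perpendicular from the point meets the wire at its midpoint, so each end is L/2 = 0.073 m away along the wire.
sinθ₁ = 0.073/√(0.073²+0.0335²) = 0.9089; sinθ₂ = 0.073/√(0.073²+0.0335²) = 0.9089.
B = (4π×10⁻⁷ × 5.22) / (4π × 0.0335) × (0.9089 + 0.9089) = 2.83×10⁻⁵ T.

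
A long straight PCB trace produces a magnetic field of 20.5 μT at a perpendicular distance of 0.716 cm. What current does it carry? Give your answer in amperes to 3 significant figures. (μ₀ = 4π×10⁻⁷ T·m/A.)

I ≈ 0.734 A

For a long straight wire B = μ₀I/(2πd), so I = 2πdB/μ₀.
I = 2π × 0.00716 × 2.05×10⁻⁵ / (4π×10⁻⁷) = 0.734 A.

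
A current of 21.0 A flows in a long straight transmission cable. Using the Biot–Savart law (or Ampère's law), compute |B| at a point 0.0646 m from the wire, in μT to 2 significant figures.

B ≈ 65 μT

For an infinitely long straight wire, B = μ₀I/(2πd).
B = (4π×10⁻⁷ × 21.0) / (2π × 0.0646) = 6.50×10⁻⁵ T.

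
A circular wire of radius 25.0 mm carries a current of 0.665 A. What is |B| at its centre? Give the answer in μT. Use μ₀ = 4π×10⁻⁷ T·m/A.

B ≈ 16.7 μT

At the centre of a circular loop the Biot–Savart law gives B = μ₀I/(2R).
B = (4π×10⁻⁷ × 0.665) / (2 × 0.025) = 1.67×10⁻⁵ T.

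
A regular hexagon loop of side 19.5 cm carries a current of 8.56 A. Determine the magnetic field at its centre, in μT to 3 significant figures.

B ≈ 30.4 μT

Each side is a finite straight segment at perpendicular distance d = a/(2 tan(π/6)) = 0.1689 m from the centre, with end-angles ±π/6.
One side contributes B₁ = (μ₀I/4πd)·2 sin(π/6) = 5.07×10⁻⁶ T.
All 6 sides add in the same direction: B = 6 × 5.07×10⁻⁶ = 3.04×10⁻⁵ T.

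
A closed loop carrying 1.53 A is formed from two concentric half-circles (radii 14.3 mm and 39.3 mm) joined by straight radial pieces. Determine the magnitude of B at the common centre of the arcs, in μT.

B ≈ 21.4 μT

The radial connectors point toward the centre, so dl × r̂ = 0 and they contribute nothing.
Each semicircle gives μ₀I/(4R): inner arc 3.36×10⁻⁵ T, outer arc 1.22×10⁻⁵ T.
The two arcs carry current in opposite angular senses, so their fields oppose: B = |3.36×10⁻⁵ − 1.22×10⁻⁵| = 2.14×10⁻⁵ T.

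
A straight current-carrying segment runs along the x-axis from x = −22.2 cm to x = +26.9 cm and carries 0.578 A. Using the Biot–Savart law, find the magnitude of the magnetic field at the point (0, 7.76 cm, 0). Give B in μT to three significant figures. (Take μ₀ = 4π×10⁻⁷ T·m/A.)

B ≈ 1.42 μT

For a finite straight segment, B = (μ₀I/4πd)(sinθ₁ + sinθ₂), where θ₁, θ₂ are the angles from the perpendicular to each end.
The perpendicular distance is d = 0.0776 m; the end-offsets along the wire are a = 0.222 m and b = 0.269 m.
sinθ₁ = 0.222/√(0.222²+0.0776²) = 0.9440; sinθ₂ = 0.269/√(0.269²+0.0776²) = 0.9608.
B = (4π×10⁻⁷ × 0.578) / (4π × 0.0776) × (0.9440 + 0.9608) = 1.42×10⁻⁶ T.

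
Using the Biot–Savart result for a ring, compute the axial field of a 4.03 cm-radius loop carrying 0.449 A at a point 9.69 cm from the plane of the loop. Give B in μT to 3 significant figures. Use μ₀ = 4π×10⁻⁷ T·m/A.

On the axis of a circular loop, B = μ₀IR² / [2(R²+z²)^(3/2)].
R² + z² = (0.0403)² + (0.0969)² = 0.01101 m², and (R²+z²)^(3/2) = 1.16×10⁻³ m³.
B = (4π×10⁻⁷ × 0.449 × 0.001624) / (2 × 1.16×10⁻³) = 3.96×10⁻⁷ T.

B ≈ 0.396 μT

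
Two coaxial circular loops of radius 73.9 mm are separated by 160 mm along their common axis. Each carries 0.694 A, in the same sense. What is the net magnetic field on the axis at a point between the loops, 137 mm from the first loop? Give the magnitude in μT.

Each loop contributes B = μ₀IR²/[2(R²+z²)^(3/2)] on the axis, with z measured from that loop.
Loop 1 (z = 0.137 m): B₁ = 6.31×10⁻⁷ T. Loop 2 (z = 0.023 m): B₂ = 5.14×10⁻⁶ T.
The fields add: B = B₁ + B₂ = 5.77×10⁻⁶ T.

B ≈ 5.77 μT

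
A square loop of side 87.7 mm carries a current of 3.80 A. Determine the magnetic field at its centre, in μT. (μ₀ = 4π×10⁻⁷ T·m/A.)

B ≈ 49.0 μT

Each side is a finite straight segment at perpendicular distance d = a/(2 tan(π/4)) = 0.04385 m from the centre, with end-angles ±π/4.
One side contributes B₁ = (μ₀I/4πd)·2 sin(π/4) = 1.23×10⁻⁵ T.
All 4 sides add in the same direction: B = 4 × 1.23×10⁻⁵ = 4.90×10⁻⁵ T.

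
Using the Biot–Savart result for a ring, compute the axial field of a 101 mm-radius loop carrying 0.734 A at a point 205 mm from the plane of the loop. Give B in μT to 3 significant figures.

On the axis of a circular loop, B = μ₀IR² / [2(R²+z²)^(3/2)].
R² + z² = (0.101)² + (0.205)² = 0.05223 m², and (R²+z²)^(3/2) = 1.19×10⁻² m³.
B = (4π×10⁻⁷ × 0.734 × 0.0102) / (2 × 1.19×10⁻²) = 3.94×10⁻⁷ T.

B ≈ 0.394 μT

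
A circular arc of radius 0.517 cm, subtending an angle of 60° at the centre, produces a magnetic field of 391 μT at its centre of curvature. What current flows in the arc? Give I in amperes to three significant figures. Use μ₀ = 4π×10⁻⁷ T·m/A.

For a circular arc, B = μ₀Iφ/(4πR) with φ in radians; here φ = 1.047 rad.
So I = 4πRB/(μ₀φ) = 4π × 0.00517 × 3.91×10⁻⁴ / (4π×10⁻⁷ × 1.047) = 19.3 A.

I ≈ 19.3 A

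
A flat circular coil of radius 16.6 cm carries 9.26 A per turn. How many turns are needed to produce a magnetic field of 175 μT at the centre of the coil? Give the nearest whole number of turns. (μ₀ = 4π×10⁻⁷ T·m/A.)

N = 5

For an N-turn coil, B = Nμ₀I/(2R). A single turn gives B₁ = 3.50×10⁻⁵ T with R = 0.166 m.
N = B/B₁ = 1.75×10⁻⁴ / 3.50×10⁻⁵ = 4.99.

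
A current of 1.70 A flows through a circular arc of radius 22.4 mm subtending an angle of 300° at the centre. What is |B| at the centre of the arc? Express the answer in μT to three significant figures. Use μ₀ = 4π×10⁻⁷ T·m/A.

The Biot–Savart field of a circular arc at its centre is B = μ₀Iφ/(4πR), with φ = 5.236 rad.
B = (4π×10⁻⁷ × 1.70 × 5.236) / (4π × 0.0224) = 3.97×10⁻⁵ T.

B ≈ 39.7 μT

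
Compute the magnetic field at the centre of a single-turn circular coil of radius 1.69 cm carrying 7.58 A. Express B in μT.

B ≈ 282 μT

At the centre of a circular loop the Biot–Savart law gives B = μ₀I/(2R).
B = (4π×10⁻⁷ × 7.58) / (2 × 0.0169) = 2.82×10⁻⁴ T.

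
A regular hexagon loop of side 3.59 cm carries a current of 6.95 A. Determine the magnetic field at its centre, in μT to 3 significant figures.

Each side is a finite straight segment at perpendicular distance d = a/(2 tan(π/6)) = 0.03109 m from the centre, with end-angles ±π/6.
One side contributes B₁ = (μ₀I/4πd)·2 sin(π/6) = 2.24×10⁻⁵ T.
All 6 sides add in the same direction: B = 6 × 2.24×10⁻⁵ = 1.34×10⁻⁴ T.

B ≈ 134 μT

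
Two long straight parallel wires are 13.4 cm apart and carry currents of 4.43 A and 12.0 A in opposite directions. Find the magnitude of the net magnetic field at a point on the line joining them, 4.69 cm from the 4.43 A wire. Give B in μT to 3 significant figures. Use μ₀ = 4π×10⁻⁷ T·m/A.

Each long wire gives B = μ₀I/(2πd). Distances are d₁ = 0.0469 m and d₂ = 0.0871 m.
B₁ = 1.89×10⁻⁵ T, B₂ = 2.76×10⁻⁵ T.
Between antiparallel currents both contributions point the same way, so they add. B = B₁ + B₂ = 1.89×10⁻⁵ + 2.76×10⁻⁵ = 4.64×10⁻⁵ T.

B ≈ 46.4 μT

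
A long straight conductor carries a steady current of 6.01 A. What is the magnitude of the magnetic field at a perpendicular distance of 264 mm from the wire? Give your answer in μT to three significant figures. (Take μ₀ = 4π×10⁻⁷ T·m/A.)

For an infinitely long straight wire, B = μ₀I/(2πd).
B = (4π×10⁻⁷ × 6.01) / (2π × 0.264) = 4.55×10⁻⁶ T.

B ≈ 4.55 μT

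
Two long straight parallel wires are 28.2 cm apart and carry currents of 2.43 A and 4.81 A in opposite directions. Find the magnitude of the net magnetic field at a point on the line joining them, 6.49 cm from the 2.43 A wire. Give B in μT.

B ≈ 11.9 μT

Each long wire gives B = μ₀I/(2πd). Distances are d₁ = 0.0649 m and d₂ = 0.2171 m.
B₁ = 7.49×10⁻⁶ T, B₂ = 4.43×10⁻⁶ T.
Between antiparallel currents both contributions point the same way, so they add. B = B₁ + B₂ = 7.49×10⁻⁶ + 4.43×10⁻⁶ = 1.19×10⁻⁵ T.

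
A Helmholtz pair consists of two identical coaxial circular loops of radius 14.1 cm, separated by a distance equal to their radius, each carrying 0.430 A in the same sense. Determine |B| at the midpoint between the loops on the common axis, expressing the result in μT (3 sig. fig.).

Each loop contributes B = μ₀IR²/[2(R²+z²)^(3/2)] on the axis, with z measured from that loop.
Loop 1 (z = 0.0705 m): B₁ = 1.37×10⁻⁶ T. Loop 2 (z = 0.0705 m): B₂ = 1.37×10⁻⁶ T.
The fields add: B = B₁ + B₂ = 2.74×10⁻⁶ T.

B ≈ 2.74 μT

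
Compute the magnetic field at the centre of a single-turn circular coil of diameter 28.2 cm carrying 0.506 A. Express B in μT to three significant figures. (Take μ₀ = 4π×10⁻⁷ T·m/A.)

B ≈ 2.25 μT

At the centre of a circular loop the Biot–Savart law gives B = μ₀I/(2R) (so R = 0.141 m).
B = (4π×10⁻⁷ × 0.506) / (2 × 0.141) = 2.25×10⁻⁶ T.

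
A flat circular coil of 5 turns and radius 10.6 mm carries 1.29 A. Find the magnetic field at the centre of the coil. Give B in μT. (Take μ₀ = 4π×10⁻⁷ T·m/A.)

For an N-turn flat coil, B = Nμ₀I/(2R) with R = 0.0106 m.
B = 5 × 7.65×10⁻⁵ T = 3.82×10⁻⁴ T.

B ≈ 382 μT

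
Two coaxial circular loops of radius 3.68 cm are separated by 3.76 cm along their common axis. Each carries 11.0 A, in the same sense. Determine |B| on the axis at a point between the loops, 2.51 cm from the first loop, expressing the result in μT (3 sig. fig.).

B ≈ 265 μT

Each loop contributes B = μ₀IR²/[2(R²+z²)^(3/2)] on the axis, with z measured from that loop.
Loop 1 (z = 0.0251 m): B₁ = 1.06×10⁻⁴ T. Loop 2 (z = 0.0125 m): B₂ = 1.59×10⁻⁴ T.
The fields add: B = B₁ + B₂ = 2.65×10⁻⁴ T.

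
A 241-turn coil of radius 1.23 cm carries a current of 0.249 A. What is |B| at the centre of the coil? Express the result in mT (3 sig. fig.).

B ≈ 3.07 mT

For an N-turn flat coil, B = Nμ₀I/(2R) with R = 0.0123 m.
B = 241 × 1.27×10⁻⁵ T = 3.07×10⁻³ T.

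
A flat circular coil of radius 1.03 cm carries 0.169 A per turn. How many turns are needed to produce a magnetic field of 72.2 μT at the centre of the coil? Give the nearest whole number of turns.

For an N-turn coil, B = Nμ₀I/(2R). A single turn gives B₁ = 1.03×10⁻⁵ T with R = 0.0103 m.
N = B/B₁ = 7.22×10⁻⁵ / 1.03×10⁻⁵ = 7.00.

N = 7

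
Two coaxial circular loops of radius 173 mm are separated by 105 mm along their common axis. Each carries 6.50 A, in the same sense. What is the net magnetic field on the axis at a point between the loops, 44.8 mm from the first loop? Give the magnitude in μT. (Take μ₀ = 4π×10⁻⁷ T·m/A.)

Each loop contributes B = μ₀IR²/[2(R²+z²)^(3/2)] on the axis, with z measured from that loop.
Loop 1 (z = 0.0448 m): B₁ = 2.14×10⁻⁵ T. Loop 2 (z = 0.0602 m): B₂ = 1.99×10⁻⁵ T.
The fields add: B = B₁ + B₂ = 4.13×10⁻⁵ T.

B ≈ 41.3 μT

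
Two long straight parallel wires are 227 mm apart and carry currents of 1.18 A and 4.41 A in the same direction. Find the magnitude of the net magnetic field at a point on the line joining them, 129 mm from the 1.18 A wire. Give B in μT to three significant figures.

B ≈ 7.17 μT

Each long wire gives B = μ₀I/(2πd). Distances are d₁ = 0.129 m and d₂ = 0.098 m.
B₁ = 1.83×10⁻⁶ T, B₂ = 9.00×10⁻⁶ T.
Between parallel currents the two contributions point in opposite directions, so they subtract. B = |B₁ − B₂| = |1.83×10⁻⁶ − 9.00×10⁻⁶| = 7.17×10⁻⁶ T.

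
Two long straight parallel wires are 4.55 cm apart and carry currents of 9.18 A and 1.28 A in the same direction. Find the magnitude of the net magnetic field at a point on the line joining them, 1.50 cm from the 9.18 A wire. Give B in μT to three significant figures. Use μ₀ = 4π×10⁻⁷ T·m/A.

Each long wire gives B = μ₀I/(2πd). Distances are d₁ = 0.015 m and d₂ = 0.0305 m.
B₁ = 1.22×10⁻⁴ T, B₂ = 8.39×10⁻⁶ T.
Between parallel currents the two contributions point in opposite directions, so they subtract. B = |B₁ − B₂| = |1.22×10⁻⁴ − 8.39×10⁻⁶| = 1.14×10⁻⁴ T.

B ≈ 114 μT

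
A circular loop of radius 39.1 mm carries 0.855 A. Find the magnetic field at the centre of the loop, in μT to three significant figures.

B ≈ 13.7 μT

At the centre of a circular loop the Biot–Savart law gives B = μ₀I/(2R).
B = (4π×10⁻⁷ × 0.855) / (2 × 0.0391) = 1.37×10⁻⁵ T.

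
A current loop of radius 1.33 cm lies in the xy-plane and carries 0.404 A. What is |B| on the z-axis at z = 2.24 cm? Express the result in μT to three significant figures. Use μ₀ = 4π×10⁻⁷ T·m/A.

B ≈ 2.54 μT

On the axis of a circular loop, B = μ₀IR² / [2(R²+z²)^(3/2)].
R² + z² = (0.0133)² + (0.0224)² = 0.0006787 m², and (R²+z²)^(3/2) = 1.77×10⁻⁵ m³.
B = (4π×10⁻⁷ × 0.404 × 0.0001769) / (2 × 1.77×10⁻⁵) = 2.54×10⁻⁶ T.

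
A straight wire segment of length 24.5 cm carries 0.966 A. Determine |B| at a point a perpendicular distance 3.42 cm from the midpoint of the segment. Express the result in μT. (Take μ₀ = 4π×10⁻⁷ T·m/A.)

For a finite straight segment, B = (μ₀I/4πd)(sinθ₁ + sinθ₂), where θ₁, θ₂ are the angles from the perpendicular to each end.
The perpendicular from the point meets the wire at its midpoint, so each end is L/2 = 0.1225 m away along the wire.
sinθ₁ = 0.1225/√(0.1225²+0.0342²) = 0.9632; sinθ₂ = 0.1225/√(0.1225²+0.0342²) = 0.9632.
B = (4π×10⁻⁷ × 0.966) / (4π × 0.0342) × (0.9632 + 0.9632) = 5.44×10⁻⁶ T.

B ≈ 5.44 μT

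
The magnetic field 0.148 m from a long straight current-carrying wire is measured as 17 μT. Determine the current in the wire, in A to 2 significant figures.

I ≈ 13 A

For a long straight wire B = μ₀I/(2πd), so I = 2πdB/μ₀.
I = 2π × 0.148 × 1.70×10⁻⁵ / (4π×10⁻⁷) = 12.6 A.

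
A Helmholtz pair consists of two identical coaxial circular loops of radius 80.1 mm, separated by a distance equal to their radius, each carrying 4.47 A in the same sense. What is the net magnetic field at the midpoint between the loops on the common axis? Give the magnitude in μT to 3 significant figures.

Each loop contributes B = μ₀IR²/[2(R²+z²)^(3/2)] on the axis, with z measured from that loop.
Loop 1 (z = 0.04005 m): B₁ = 2.51×10⁻⁵ T. Loop 2 (z = 0.04005 m): B₂ = 2.51×10⁻⁵ T.
The fields add: B = B₁ + B₂ = 5.02×10⁻⁵ T.

B ≈ 50.2 μT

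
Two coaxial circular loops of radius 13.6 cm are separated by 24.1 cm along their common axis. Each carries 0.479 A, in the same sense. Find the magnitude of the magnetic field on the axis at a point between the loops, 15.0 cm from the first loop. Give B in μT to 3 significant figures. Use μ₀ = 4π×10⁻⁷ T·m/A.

B ≈ 1.94 μT

Each loop contributes B = μ₀IR²/[2(R²+z²)^(3/2)] on the axis, with z measured from that loop.
Loop 1 (z = 0.15 m): B₁ = 6.71×10⁻⁷ T. Loop 2 (z = 0.091 m): B₂ = 1.27×10⁻⁶ T.
The fields add: B = B₁ + B₂ = 1.94×10⁻⁶ T.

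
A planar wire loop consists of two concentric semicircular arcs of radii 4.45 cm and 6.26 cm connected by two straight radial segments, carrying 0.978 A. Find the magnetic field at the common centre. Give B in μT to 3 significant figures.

The radial connectors point toward the centre, so dl × r̂ = 0 and they contribute nothing.
Each semicircle gives μ₀I/(4R): inner arc 6.90×10⁻⁶ T, outer arc 4.91×10⁻⁶ T.
The two arcs carry current in opposite angular senses, so their fields oppose: B = |6.90×10⁻⁶ − 4.91×10⁻⁶| = 2.00×10⁻⁶ T.

B ≈ 2.00 μT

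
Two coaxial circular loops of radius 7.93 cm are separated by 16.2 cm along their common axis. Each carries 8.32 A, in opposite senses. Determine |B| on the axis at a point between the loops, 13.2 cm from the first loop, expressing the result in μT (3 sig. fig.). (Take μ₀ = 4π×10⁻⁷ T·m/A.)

Each loop contributes B = μ₀IR²/[2(R²+z²)^(3/2)] on the axis, with z measured from that loop.
Loop 1 (z = 0.132 m): B₁ = 9.00×10⁻⁶ T. Loop 2 (z = 0.03 m): B₂ = 5.39×10⁻⁵ T.
The fields oppose: B = |B₁ − B₂| = 4.49×10⁻⁵ T.

B ≈ 44.9 μT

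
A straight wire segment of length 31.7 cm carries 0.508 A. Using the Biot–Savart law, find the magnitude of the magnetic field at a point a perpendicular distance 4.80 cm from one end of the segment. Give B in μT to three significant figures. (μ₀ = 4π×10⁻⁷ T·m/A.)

For a finite straight segment, B = (μ₀I/4πd)(sinθ₁ + sinθ₂), where θ₁, θ₂ are the angles from the perpendicular to each end.
The perpendicular foot is at one end, so the two end-offsets along the wire are 0 and L = 0.317 m.
sinθ₁ = 0/√(0²+0.048²) = 0.0000; sinθ₂ = 0.317/√(0.317²+0.048²) = 0.9887.
B = (4π×10⁻⁷ × 0.508) / (4π × 0.048) × (0.0000 + 0.9887) = 1.05×10⁻⁶ T.

B ≈ 1.05 μT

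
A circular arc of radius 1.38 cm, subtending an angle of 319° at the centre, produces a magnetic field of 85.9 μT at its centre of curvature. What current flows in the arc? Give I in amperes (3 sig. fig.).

For a circular arc, B = μ₀Iφ/(4πR) with φ in radians; here φ = 5.568 rad.
So I = 4πRB/(μ₀φ) = 4π × 0.0138 × 8.59×10⁻⁵ / (4π×10⁻⁷ × 5.568) = 2.13 A.

I ≈ 2.13 A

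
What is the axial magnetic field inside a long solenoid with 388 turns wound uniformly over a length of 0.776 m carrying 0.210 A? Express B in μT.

Inside a long solenoid, B = μ₀nI with n = 500 turns/m.
B = 4π×10⁻⁷ × 500 × 0.210 = 1.32×10⁻⁴ T.

B ≈ 132 μT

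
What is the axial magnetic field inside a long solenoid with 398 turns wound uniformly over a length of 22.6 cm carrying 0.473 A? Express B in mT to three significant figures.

Inside a long solenoid, B = μ₀nI with n = 1761 turns/m.
B = 4π×10⁻⁷ × 1761 × 0.473 = 1.05×10⁻³ T.

B ≈ 1.05 mT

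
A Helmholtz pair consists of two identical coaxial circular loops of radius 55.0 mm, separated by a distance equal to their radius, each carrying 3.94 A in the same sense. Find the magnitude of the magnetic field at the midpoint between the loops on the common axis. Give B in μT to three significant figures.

B ≈ 64.4 μT

Each loop contributes B = μ₀IR²/[2(R²+z²)^(3/2)] on the axis, with z measured from that loop.
Loop 1 (z = 0.0275 m): B₁ = 3.22×10⁻⁵ T. Loop 2 (z = 0.0275 m): B₂ = 3.22×10⁻⁵ T.
The fields add: B = B₁ + B₂ = 6.44×10⁻⁵ T.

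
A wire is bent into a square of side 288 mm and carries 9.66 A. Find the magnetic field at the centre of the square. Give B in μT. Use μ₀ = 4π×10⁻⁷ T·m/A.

B ≈ 37.9 μT

Each side is a finite straight segment at perpendicular distance d = a/(2 tan(π/4)) = 0.144 m from the centre, with end-angles ±π/4.
One side contributes B₁ = (μ₀I/4πd)·2 sin(π/4) = 9.49×10⁻⁶ T.
All 4 sides add in the same direction: B = 4 × 9.49×10⁻⁶ = 3.79×10⁻⁵ T.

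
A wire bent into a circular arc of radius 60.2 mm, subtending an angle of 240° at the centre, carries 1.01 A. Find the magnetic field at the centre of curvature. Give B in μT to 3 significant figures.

B ≈ 7.03 μT

The Biot–Savart field of a circular arc at its centre is B = μ₀Iφ/(4πR), with φ = 4.189 rad.
B = (4π×10⁻⁷ × 1.01 × 4.189) / (4π × 0.0602) = 7.03×10⁻⁶ T.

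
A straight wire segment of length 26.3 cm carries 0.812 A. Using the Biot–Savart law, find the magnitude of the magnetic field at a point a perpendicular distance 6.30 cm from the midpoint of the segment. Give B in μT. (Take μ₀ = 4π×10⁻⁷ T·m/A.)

For a finite straight segment, B = (μ₀I/4πd)(sinθ₁ + sinθ₂), where θ₁, θ₂ are the angles from the perpendicular to each end.
The perpendicular from the point meets the wire at its midpoint, so each end is L/2 = 0.1315 m away along the wire.
sinθ₁ = 0.1315/√(0.1315²+0.063²) = 0.9018; sinθ₂ = 0.1315/√(0.1315²+0.063²) = 0.9018.
B = (4π×10⁻⁷ × 0.812) / (4π × 0.063) × (0.9018 + 0.9018) = 2.32×10⁻⁶ T.

B ≈ 2.32 μT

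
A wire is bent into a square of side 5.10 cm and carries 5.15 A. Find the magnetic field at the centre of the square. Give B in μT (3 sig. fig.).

Each side is a finite straight segment at perpendicular distance d = a/(2 tan(π/4)) = 0.0255 m from the centre, with end-angles ±π/4.
One side contributes B₁ = (μ₀I/4πd)·2 sin(π/4) = 2.86×10⁻⁵ T.
All 4 sides add in the same direction: B = 4 × 2.86×10⁻⁵ = 1.14×10⁻⁴ T.

B ≈ 114 μT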